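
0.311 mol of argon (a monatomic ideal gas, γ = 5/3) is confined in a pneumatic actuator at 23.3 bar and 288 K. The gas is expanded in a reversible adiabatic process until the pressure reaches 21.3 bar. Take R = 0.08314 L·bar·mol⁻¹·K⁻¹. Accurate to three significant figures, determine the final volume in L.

V₂ ≈ 0.337 L

From PV = nRT: V₁ = nRT₁/P₁ = 0.3196 L.
Reversible adiabatic, γ = 5/3: T₂ = T₁·(P₂/P₁)^((γ−1)/γ) = 277.8 K; V₂ = V₁·(P₁/P₂)^(1/γ) = 0.3373 L.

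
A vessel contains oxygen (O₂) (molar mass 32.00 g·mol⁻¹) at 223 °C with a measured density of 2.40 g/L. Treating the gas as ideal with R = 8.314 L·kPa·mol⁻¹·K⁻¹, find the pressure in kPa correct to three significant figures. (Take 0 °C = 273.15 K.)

ρ = PM/(RT) ⇒ P = ρRT/M = (2.40 × 8.314 × 496.1) / 32.00

P ≈ 309 kPa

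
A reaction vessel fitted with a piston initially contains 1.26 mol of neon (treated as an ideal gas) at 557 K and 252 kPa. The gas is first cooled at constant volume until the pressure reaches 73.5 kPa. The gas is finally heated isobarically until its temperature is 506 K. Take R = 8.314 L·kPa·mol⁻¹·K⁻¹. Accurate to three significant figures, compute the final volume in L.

V₃ ≈ 72.1 L

From PV = nRT: V₁ = nRT₁/P₁ = 23.15 L.
Isochoric, so P/T is constant: V₂ = V₁; T₂ = T₁·(P₂/P₁) = 162.5 K.
P constant ⇒ V ∝ T: P₃ = P₂; V₃ = V₂·(T₃/T₂) = 72.12 L.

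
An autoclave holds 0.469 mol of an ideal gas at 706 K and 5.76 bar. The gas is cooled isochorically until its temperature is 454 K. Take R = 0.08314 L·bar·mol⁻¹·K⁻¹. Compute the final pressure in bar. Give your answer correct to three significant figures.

From PV = nRT: V₁ = nRT₁/P₁ = 4.779 L.
Isochoric, so P/T is constant: V₂ = V₁; P₂ = P₁·(T₂/T₁) = 3.704 bar.

P₂ ≈ 3.70 bar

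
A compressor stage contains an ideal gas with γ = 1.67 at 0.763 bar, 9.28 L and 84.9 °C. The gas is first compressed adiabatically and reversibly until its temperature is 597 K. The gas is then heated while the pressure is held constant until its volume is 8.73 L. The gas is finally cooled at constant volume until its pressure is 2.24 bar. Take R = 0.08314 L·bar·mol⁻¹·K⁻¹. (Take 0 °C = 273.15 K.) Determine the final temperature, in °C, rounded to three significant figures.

Convert: T₁ = 358.0 K.
Adiabatic (γ = 1.67), T V^(γ−1) and P V^γ constant: P₂ = P₁·(T₂/T₁)^(γ/(γ−1)) = 2.729 bar; V₂ = V₁·(T₁/T₂)^(1/(γ−1)) = 4.327 L.
P constant ⇒ V ∝ T: P₃ = P₂; T₃ = T₂·(V₃/V₂) = 1205 K.
V constant ⇒ P ∝ T: V₄ = V₃; T₄ = T₃·(P₄/P₃) = 988.9 K.

T₄ ≈ 716 °C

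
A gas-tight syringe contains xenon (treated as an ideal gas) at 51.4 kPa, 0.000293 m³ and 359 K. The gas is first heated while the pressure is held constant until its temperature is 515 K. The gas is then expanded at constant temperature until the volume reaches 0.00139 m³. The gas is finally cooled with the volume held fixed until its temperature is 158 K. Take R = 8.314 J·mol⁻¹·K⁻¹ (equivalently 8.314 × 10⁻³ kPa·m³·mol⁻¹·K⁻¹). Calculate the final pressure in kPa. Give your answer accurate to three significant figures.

P₄ ≈ 4.77 kPa

P constant ⇒ V ∝ T: P₂ = P₁; V₂ = V₁·(T₂/T₁) = 0.0004203 m³.
T constant ⇒ Boyle's law P V = const: T₃ = T₂; P₃ = P₂·(V₂/V₃) = 15.54 kPa.
Isochoric, so P/T is constant: V₄ = V₃; P₄ = P₃·(T₄/T₃) = 4.768 kPa.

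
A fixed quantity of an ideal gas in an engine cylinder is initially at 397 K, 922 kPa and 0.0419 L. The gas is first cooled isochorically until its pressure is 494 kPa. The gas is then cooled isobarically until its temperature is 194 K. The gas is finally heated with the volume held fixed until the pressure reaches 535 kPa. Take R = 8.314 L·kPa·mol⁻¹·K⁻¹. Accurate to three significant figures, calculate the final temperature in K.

V constant ⇒ P ∝ T: V₂ = V₁; T₂ = T₁·(P₂/P₁) = 212.7 K.
P constant ⇒ V ∝ T: P₃ = P₂; V₃ = V₂·(T₃/T₂) = 0.03821 L.
V constant ⇒ P ∝ T: V₄ = V₃; T₄ = T₃·(P₄/P₃) = 210.1 K.

T₄ ≈ 210 K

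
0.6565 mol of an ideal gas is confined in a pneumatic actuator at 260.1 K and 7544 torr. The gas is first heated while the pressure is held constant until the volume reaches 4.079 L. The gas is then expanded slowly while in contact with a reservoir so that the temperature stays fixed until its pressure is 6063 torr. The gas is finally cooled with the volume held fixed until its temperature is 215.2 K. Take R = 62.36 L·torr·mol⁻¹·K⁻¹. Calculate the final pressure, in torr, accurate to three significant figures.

P₄ ≈ 1.74e+03 torr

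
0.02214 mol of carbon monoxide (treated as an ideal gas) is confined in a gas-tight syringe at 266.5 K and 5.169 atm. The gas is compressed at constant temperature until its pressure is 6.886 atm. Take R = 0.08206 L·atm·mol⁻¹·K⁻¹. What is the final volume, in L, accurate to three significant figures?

From PV = nRT: V₁ = nRT₁/P₁ = 0.09367 L.
T constant ⇒ Boyle's law P V = const: T₂ = T₁; V₂ = V₁·(P₁/P₂) = 0.07031 L.

V₂ ≈ 0.0703 L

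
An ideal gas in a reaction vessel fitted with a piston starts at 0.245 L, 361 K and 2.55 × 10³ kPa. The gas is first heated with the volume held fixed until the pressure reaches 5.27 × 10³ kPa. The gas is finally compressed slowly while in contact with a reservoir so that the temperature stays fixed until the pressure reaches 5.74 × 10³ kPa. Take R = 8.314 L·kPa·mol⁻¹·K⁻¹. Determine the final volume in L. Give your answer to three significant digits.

V₃ ≈ 0.225 L

V constant ⇒ P ∝ T: V₂ = V₁; T₂ = T₁·(P₂/P₁) = 746.1 K.
T constant ⇒ Boyle's law P V = const: T₃ = T₂; V₃ = V₂·(P₂/P₃) = 0.2249 L.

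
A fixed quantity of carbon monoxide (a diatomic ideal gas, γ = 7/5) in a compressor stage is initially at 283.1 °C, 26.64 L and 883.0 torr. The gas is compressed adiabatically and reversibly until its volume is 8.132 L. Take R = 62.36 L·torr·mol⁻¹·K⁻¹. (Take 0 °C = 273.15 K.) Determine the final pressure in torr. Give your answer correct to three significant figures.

P₂ ≈ 4.65e+03 torr

Convert: T₁ = 556.2 K.
Adiabatic (γ = 7/5), T V^(γ−1) and P V^γ constant: T₂ = T₁·(V₁/V₂)^(γ−1) = 894.1 K; P₂ = P₁·(V₁/V₂)^γ = 4650 torr.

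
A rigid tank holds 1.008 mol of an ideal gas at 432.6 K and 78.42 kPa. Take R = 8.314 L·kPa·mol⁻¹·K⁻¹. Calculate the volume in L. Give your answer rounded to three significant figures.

V ≈ 46.2 L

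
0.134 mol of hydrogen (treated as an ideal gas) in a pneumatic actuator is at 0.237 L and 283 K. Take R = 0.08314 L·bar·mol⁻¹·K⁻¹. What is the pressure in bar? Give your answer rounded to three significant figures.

PV = nRT ⇒ P = nRT/V = (0.134 × 0.08314 × 283) / 0.237

P ≈ 13.3 bar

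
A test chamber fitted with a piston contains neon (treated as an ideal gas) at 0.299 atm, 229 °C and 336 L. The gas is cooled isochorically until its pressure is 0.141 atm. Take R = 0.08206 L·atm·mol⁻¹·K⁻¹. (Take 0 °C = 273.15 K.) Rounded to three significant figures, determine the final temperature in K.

T₂ ≈ 237 K

Convert: T₁ = 502.1 K.
V constant ⇒ P ∝ T: V₂ = V₁; T₂ = T₁·(P₂/P₁) = 236.8 K.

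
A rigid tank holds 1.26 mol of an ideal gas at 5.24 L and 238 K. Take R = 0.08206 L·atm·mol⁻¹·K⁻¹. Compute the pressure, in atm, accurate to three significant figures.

P ≈ 4.70 atm

PV = nRT ⇒ P = nRT/V = (1.26 × 0.08206 × 238) / 5.24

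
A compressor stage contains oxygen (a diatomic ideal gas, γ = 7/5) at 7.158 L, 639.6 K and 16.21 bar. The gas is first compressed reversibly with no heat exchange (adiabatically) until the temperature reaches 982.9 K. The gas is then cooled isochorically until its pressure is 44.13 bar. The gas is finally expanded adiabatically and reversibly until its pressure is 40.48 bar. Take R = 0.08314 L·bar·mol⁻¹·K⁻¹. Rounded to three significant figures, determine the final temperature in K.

Adiabatic (γ = 7/5), T V^(γ−1) and P V^γ constant: P₂ = P₁·(T₂/T₁)^(γ/(γ−1)) = 72.93 bar; V₂ = V₁·(T₁/T₂)^(1/(γ−1)) = 2.445 L.
V constant ⇒ P ∝ T: V₃ = V₂; T₃ = T₂·(P₃/P₂) = 594.8 K.
Reversible adiabatic, γ = 7/5: T₄ = T₃·(P₄/P₃)^((γ−1)/γ) = 580.3 K; V₄ = V₃·(P₃/P₄)^(1/γ) = 2.601 L.

T₄ ≈ 580 K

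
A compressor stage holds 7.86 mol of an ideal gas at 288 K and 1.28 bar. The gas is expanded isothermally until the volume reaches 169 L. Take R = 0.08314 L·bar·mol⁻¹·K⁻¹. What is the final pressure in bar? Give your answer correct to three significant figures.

From PV = nRT: V₁ = nRT₁/P₁ = 147.0 L.
Isothermal, so P V is constant: T₂ = T₁; P₂ = P₁·(V₁/V₂) = 1.114 bar.

P₂ ≈ 1.11 bar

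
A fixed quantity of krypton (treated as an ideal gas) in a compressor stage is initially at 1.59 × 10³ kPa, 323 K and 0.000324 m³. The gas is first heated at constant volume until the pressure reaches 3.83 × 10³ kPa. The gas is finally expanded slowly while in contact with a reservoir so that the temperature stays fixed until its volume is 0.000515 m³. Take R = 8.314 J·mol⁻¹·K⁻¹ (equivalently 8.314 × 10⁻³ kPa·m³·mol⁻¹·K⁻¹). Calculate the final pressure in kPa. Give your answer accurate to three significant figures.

V constant ⇒ P ∝ T: V₂ = V₁; T₂ = T₁·(P₂/P₁) = 778.0 K.
Isothermal, so P V is constant: T₃ = T₂; P₃ = P₂·(V₂/V₃) = 2410 kPa.

P₃ ≈ 2.41e+03 kPa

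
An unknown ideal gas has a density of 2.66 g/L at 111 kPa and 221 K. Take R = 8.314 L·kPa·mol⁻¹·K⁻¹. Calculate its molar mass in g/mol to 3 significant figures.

M ≈ 44.0 g/mol

ρ = PM/(RT) ⇒ M = ρRT/P = (2.66 × 8.314 × 221.0) / 111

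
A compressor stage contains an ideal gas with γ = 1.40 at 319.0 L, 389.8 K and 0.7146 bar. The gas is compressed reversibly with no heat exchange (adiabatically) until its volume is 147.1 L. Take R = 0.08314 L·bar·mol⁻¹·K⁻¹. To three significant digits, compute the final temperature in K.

Reversible adiabatic, γ = 1.40: T₂ = T₁·(V₁/V₂)^(γ−1) = 531.3 K; P₂ = P₁·(V₁/V₂)^γ = 2.112 bar.

T₂ ≈ 531 K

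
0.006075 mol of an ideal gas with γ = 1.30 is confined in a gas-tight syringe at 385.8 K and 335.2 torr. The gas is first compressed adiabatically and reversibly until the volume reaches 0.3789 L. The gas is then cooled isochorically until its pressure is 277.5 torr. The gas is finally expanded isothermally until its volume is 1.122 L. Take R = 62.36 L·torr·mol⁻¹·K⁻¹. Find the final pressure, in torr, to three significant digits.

P₄ ≈ 93.7 torr

From PV = nRT: V₁ = nRT₁/P₁ = 0.4360 L.
Reversible adiabatic, γ = 1.30: T₂ = T₁·(V₁/V₂)^(γ−1) = 402.4 K; P₂ = P₁·(V₁/V₂)^γ = 402.3 torr.
V constant ⇒ P ∝ T: V₃ = V₂; T₃ = T₂·(P₃/P₂) = 277.5 K.
Isothermal, so P V is constant: T₄ = T₃; P₄ = P₃·(V₃/V₄) = 93.71 torr.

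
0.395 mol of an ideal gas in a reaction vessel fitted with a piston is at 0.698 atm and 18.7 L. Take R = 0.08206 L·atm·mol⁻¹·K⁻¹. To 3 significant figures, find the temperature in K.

T ≈ 403 K

PV = nRT ⇒ T = PV/(nR) = (0.698 × 18.7) / (0.395 × 0.08206)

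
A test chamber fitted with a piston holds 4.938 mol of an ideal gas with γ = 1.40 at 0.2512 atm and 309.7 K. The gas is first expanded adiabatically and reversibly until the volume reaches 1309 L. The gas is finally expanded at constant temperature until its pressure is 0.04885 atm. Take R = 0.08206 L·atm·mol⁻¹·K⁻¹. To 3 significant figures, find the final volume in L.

V₃ ≈ 1.75e+03 L

From PV = nRT: V₁ = nRT₁/P₁ = 499.6 L.
Adiabatic (γ = 1.40), T V^(γ−1) and P V^γ constant: T₂ = T₁·(V₁/V₂)^(γ−1) = 210.7 K; P₂ = P₁·(V₁/V₂)^γ = 0.06522 atm.
Isothermal, so P V is constant: T₃ = T₂; V₃ = V₂·(P₂/P₃) = 1748 L.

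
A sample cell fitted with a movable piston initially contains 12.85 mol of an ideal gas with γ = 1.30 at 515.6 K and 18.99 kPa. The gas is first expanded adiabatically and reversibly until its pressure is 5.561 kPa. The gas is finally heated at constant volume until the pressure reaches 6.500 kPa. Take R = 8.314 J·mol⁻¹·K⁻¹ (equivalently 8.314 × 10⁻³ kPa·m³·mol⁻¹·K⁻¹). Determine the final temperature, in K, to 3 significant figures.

From PV = nRT: V₁ = nRT₁/P₁ = 2.901 m³.
Reversible adiabatic, γ = 1.30: T₂ = T₁·(P₂/P₁)^((γ−1)/γ) = 388.4 K; V₂ = V₁·(P₁/P₂)^(1/γ) = 7.461 m³.
V constant ⇒ P ∝ T: V₃ = V₂; T₃ = T₂·(P₃/P₂) = 453.9 K.

T₃ ≈ 454 K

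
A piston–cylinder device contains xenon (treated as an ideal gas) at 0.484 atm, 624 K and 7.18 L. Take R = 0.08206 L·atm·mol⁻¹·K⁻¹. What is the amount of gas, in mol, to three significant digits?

n ≈ 0.0679 mol

PV = nRT ⇒ n = PV/(RT) = (0.484 × 7.18) / (0.08206 × 624)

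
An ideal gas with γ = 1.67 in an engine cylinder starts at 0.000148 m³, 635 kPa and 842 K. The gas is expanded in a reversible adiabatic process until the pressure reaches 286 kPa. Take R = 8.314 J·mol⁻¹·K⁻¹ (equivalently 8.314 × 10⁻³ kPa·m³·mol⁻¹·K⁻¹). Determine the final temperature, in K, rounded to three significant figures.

T₂ ≈ 611 K

Reversible adiabatic, γ = 1.67: T₂ = T₁·(P₂/P₁)^((γ−1)/γ) = 611.4 K; V₂ = V₁·(P₁/P₂)^(1/γ) = 0.0002386 m³.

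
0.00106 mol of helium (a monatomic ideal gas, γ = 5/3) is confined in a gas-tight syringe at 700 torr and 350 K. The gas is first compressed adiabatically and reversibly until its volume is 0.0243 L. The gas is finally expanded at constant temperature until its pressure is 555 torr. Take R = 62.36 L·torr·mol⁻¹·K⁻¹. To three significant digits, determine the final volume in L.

From PV = nRT: V₁ = nRT₁/P₁ = 0.03305 L.
Adiabatic (γ = 5/3), T V^(γ−1) and P V^γ constant: T₂ = T₁·(V₁/V₂)^(γ−1) = 429.7 K; P₂ = P₁·(V₁/V₂)^γ = 1169 torr.
T constant ⇒ Boyle's law P V = const: T₃ = T₂; V₃ = V₂·(P₂/P₃) = 0.05117 L.

V₃ ≈ 0.0512 L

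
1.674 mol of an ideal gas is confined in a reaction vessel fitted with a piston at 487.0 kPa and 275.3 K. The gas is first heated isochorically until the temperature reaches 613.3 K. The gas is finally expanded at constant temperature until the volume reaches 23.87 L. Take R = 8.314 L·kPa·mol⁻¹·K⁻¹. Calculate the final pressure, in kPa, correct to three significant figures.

From PV = nRT: V₁ = nRT₁/P₁ = 7.868 L.
V constant ⇒ P ∝ T: V₂ = V₁; P₂ = P₁·(T₂/T₁) = 1085 kPa.
Isothermal, so P V is constant: T₃ = T₂; P₃ = P₂·(V₂/V₃) = 357.6 kPa.

P₃ ≈ 358 kPa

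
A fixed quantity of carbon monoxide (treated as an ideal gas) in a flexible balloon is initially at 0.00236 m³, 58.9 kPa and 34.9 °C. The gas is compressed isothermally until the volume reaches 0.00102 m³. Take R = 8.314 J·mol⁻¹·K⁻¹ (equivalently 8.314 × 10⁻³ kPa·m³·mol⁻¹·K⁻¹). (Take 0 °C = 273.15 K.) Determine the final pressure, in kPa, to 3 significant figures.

Convert: T₁ = 308.0 K.
Isothermal, so P V is constant: T₂ = T₁; P₂ = P₁·(V₁/V₂) = 136.3 kPa.

P₂ ≈ 136 kPa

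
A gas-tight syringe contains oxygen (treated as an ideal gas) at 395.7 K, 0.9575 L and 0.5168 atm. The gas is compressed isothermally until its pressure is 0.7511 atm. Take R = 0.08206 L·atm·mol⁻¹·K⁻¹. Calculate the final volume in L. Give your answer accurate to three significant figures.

Isothermal, so P V is constant: T₂ = T₁; V₂ = V₁·(P₁/P₂) = 0.6588 L.

V₂ ≈ 0.659 L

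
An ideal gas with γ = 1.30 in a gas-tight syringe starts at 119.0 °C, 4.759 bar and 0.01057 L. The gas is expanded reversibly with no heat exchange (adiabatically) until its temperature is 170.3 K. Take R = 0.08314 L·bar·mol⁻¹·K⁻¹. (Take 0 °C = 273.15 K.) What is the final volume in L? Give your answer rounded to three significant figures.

V₂ ≈ 0.170 L

Convert: T₁ = 392.1 K.
Reversible adiabatic, γ = 1.30: P₂ = P₁·(T₂/T₁)^(γ/(γ−1)) = 0.1282 bar; V₂ = V₁·(T₁/T₂)^(1/(γ−1)) = 0.1704 L.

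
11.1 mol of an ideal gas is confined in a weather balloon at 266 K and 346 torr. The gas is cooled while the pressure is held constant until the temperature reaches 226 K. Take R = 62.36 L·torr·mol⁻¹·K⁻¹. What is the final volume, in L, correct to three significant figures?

V₂ ≈ 452 L

From PV = nRT: V₁ = nRT₁/P₁ = 532.2 L.
Isobaric, so V/T is constant: P₂ = P₁; V₂ = V₁·(T₂/T₁) = 452.1 L.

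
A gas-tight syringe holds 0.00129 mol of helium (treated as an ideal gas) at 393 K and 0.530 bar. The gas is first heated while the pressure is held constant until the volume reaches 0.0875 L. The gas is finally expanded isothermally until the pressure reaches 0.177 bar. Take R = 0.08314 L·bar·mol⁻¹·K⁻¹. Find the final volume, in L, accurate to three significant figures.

From PV = nRT: V₁ = nRT₁/P₁ = 0.07953 L.
Isobaric, so V/T is constant: P₂ = P₁; T₂ = T₁·(V₂/V₁) = 432.4 K.
Isothermal, so P V is constant: T₃ = T₂; V₃ = V₂·(P₂/P₃) = 0.2620 L.

V₃ ≈ 0.262 L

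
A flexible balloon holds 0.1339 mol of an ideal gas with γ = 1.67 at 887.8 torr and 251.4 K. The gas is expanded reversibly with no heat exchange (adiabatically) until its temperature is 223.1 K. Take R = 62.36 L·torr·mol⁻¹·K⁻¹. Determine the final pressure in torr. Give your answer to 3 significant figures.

P₂ ≈ 659 torr

From PV = nRT: V₁ = nRT₁/P₁ = 2.364 L.
Reversible adiabatic, γ = 1.67: P₂ = P₁·(T₂/T₁)^(γ/(γ−1)) = 659.2 torr; V₂ = V₁·(T₁/T₂)^(1/(γ−1)) = 2.826 L.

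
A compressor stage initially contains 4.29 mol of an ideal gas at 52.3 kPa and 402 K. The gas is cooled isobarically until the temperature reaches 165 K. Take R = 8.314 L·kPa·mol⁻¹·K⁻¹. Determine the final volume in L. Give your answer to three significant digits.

From PV = nRT: V₁ = nRT₁/P₁ = 274.2 L.
P constant ⇒ V ∝ T: P₂ = P₁; V₂ = V₁·(T₂/T₁) = 112.5 L.

V₂ ≈ 113 L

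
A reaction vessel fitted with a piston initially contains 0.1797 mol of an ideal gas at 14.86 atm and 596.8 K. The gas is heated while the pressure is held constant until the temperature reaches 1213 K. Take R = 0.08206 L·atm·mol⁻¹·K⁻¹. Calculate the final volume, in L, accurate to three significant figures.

From PV = nRT: V₁ = nRT₁/P₁ = 0.5922 L.
P constant ⇒ V ∝ T: P₂ = P₁; V₂ = V₁·(T₂/T₁) = 1.204 L.

V₂ ≈ 1.20 L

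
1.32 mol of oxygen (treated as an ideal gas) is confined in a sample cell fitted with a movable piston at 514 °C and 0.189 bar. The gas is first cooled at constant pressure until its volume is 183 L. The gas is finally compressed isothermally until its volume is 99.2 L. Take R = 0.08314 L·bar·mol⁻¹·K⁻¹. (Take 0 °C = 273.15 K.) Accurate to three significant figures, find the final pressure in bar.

Convert: T₁ = 787.1 K.
From PV = nRT: V₁ = nRT₁/P₁ = 457.1 L.
Isobaric, so V/T is constant: P₂ = P₁; T₂ = T₁·(V₂/V₁) = 315.2 K.
T constant ⇒ Boyle's law P V = const: T₃ = T₂; P₃ = P₂·(V₂/V₃) = 0.3487 bar.

P₃ ≈ 0.349 bar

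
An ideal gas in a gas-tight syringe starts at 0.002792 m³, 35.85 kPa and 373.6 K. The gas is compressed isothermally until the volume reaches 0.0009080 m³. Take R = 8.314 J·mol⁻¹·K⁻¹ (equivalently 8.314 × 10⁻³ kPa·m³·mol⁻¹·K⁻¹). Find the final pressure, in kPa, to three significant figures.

T constant ⇒ Boyle's law P V = const: T₂ = T₁; P₂ = P₁·(V₁/V₂) = 110.2 kPa.

P₂ ≈ 110 kPa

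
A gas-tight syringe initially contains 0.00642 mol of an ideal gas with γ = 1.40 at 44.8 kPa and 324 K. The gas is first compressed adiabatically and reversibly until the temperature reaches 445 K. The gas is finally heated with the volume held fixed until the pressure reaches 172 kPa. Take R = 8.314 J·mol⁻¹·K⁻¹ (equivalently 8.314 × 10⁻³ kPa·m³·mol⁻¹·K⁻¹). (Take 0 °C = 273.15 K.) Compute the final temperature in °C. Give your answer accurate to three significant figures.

From PV = nRT: V₁ = nRT₁/P₁ = 0.0003860 m³.
Adiabatic (γ = 1.40), T V^(γ−1) and P V^γ constant: P₂ = P₁·(T₂/T₁)^(γ/(γ−1)) = 136.0 kPa; V₂ = V₁·(T₁/T₂)^(1/(γ−1)) = 0.0001746 m³.
V constant ⇒ P ∝ T: V₃ = V₂; T₃ = T₂·(P₃/P₂) = 562.7 K.

T₃ ≈ 290 °C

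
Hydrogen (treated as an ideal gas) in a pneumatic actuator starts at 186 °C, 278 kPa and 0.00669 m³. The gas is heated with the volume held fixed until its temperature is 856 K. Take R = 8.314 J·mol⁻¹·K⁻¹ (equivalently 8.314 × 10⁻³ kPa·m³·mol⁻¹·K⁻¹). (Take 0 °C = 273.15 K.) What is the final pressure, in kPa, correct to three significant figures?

Convert: T₁ = 459.1 K.
V constant ⇒ P ∝ T: V₂ = V₁; P₂ = P₁·(T₂/T₁) = 518.3 kPa.

P₂ ≈ 518 kPa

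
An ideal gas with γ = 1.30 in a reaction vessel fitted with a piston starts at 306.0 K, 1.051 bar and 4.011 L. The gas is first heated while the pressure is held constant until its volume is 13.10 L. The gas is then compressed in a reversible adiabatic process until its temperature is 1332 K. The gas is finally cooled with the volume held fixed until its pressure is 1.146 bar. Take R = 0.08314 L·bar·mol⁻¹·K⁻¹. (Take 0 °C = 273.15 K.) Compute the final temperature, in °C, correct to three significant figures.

P constant ⇒ V ∝ T: P₂ = P₁; T₂ = T₁·(V₂/V₁) = 999.4 K.
Reversible adiabatic, γ = 1.30: P₃ = P₂·(T₃/T₂)^(γ/(γ−1)) = 3.650 bar; V₃ = V₂·(T₂/T₃)^(1/(γ−1)) = 5.028 L.
V constant ⇒ P ∝ T: V₄ = V₃; T₄ = T₃·(P₄/P₃) = 418.3 K.

T₄ ≈ 145 °C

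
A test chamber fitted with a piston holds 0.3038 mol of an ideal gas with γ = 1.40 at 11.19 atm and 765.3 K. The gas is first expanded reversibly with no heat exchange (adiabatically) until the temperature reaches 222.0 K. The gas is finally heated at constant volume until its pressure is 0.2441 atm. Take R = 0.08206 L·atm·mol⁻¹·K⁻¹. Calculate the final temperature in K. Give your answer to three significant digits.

T₃ ≈ 368 K

From PV = nRT: V₁ = nRT₁/P₁ = 1.705 L.
Adiabatic (γ = 1.40), T V^(γ−1) and P V^γ constant: P₂ = P₁·(T₂/T₁)^(γ/(γ−1)) = 0.1471 atm; V₂ = V₁·(T₁/T₂)^(1/(γ−1)) = 37.62 L.
Isochoric, so P/T is constant: V₃ = V₂; T₃ = T₂·(P₃/P₂) = 368.4 K.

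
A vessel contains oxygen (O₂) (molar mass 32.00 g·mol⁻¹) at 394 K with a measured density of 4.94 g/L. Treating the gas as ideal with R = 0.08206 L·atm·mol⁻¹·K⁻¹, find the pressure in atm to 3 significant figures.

P ≈ 4.99 atm

ρ = PM/(RT) ⇒ P = ρRT/M = (4.94 × 0.08206 × 394.0) / 32.00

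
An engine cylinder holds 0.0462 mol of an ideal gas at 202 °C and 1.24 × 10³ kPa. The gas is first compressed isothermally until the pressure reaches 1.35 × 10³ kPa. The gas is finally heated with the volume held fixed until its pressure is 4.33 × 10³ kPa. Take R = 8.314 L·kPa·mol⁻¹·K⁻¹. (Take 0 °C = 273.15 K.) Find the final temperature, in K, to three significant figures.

T₃ ≈ 1.52e+03 K

Convert: T₁ = 475.1 K.
From PV = nRT: V₁ = nRT₁/P₁ = 0.1472 L.
Isothermal, so P V is constant: T₂ = T₁; V₂ = V₁·(P₁/P₂) = 0.1352 L.
V constant ⇒ P ∝ T: V₃ = V₂; T₃ = T₂·(P₃/P₂) = 1524 K.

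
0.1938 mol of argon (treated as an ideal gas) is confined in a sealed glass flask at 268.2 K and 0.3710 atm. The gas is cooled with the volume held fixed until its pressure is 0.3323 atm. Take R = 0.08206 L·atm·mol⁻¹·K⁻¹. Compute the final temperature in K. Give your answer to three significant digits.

From PV = nRT: V₁ = nRT₁/P₁ = 11.50 L.
V constant ⇒ P ∝ T: V₂ = V₁; T₂ = T₁·(P₂/P₁) = 240.2 K.

T₂ ≈ 240 K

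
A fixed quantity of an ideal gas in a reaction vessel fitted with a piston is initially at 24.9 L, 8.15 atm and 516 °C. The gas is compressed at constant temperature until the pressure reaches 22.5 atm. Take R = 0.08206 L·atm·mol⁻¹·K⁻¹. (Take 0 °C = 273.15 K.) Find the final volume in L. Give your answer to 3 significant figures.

Convert: T₁ = 789.1 K.
Isothermal, so P V is constant: T₂ = T₁; V₂ = V₁·(P₁/P₂) = 9.019 L.

V₂ ≈ 9.02 L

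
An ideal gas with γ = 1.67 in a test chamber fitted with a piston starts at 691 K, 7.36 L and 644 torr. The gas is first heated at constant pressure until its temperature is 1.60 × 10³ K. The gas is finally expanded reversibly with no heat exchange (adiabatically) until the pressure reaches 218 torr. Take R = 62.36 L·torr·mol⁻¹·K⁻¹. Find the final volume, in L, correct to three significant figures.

Isobaric, so V/T is constant: P₂ = P₁; V₂ = V₁·(T₂/T₁) = 17.04 L.
Reversible adiabatic, γ = 1.67: T₃ = T₂·(P₃/P₂)^((γ−1)/γ) = 1036 K; V₃ = V₂·(P₂/P₃)^(1/γ) = 32.60 L.

V₃ ≈ 32.6 L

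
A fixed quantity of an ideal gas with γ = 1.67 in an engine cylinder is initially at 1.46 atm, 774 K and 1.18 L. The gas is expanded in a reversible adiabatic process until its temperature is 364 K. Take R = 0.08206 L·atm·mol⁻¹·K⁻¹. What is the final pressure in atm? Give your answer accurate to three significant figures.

Reversible adiabatic, γ = 1.67: P₂ = P₁·(T₂/T₁)^(γ/(γ−1)) = 0.2227 atm; V₂ = V₁·(T₁/T₂)^(1/(γ−1)) = 3.638 L.

P₂ ≈ 0.223 atm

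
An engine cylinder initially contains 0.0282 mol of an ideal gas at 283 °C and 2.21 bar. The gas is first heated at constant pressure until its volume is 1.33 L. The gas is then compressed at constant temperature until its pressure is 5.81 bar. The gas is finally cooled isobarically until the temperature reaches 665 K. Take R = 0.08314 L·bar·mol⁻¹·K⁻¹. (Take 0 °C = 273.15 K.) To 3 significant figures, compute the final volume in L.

V₄ ≈ 0.268 L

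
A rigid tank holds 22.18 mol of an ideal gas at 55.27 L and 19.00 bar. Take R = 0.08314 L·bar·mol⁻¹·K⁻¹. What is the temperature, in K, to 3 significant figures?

T ≈ 569 K

PV = nRT ⇒ T = PV/(nR) = (19.00 × 55.27) / (22.18 × 0.08314)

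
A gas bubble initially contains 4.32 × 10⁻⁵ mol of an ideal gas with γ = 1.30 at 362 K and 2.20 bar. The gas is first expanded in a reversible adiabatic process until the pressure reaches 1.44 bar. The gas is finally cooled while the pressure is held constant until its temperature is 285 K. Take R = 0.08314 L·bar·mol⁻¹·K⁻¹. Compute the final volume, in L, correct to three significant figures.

From PV = nRT: V₁ = nRT₁/P₁ = 0.0005910 L.
Reversible adiabatic, γ = 1.30: T₂ = T₁·(P₂/P₁)^((γ−1)/γ) = 328.3 K; V₂ = V₁·(P₁/P₂)^(1/γ) = 0.0008188 L.
P constant ⇒ V ∝ T: P₃ = P₂; V₃ = V₂·(T₃/T₂) = 0.0007108 L.

V₃ ≈ 0.000711 L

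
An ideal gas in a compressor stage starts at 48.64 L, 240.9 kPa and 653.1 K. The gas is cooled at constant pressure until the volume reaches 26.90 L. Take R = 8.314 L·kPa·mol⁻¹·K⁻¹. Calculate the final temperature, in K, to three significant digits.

Isobaric, so V/T is constant: P₂ = P₁; T₂ = T₁·(V₂/V₁) = 361.2 K.

T₂ ≈ 361 K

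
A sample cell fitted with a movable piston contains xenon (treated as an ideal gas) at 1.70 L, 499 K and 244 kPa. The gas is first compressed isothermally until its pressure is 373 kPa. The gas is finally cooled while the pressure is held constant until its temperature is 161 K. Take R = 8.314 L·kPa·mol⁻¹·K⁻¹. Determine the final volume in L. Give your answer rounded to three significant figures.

V₃ ≈ 0.359 L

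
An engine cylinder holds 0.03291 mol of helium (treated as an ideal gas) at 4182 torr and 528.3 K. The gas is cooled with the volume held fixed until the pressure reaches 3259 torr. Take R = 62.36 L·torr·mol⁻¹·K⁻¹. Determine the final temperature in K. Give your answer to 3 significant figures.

From PV = nRT: V₁ = nRT₁/P₁ = 0.2593 L.
V constant ⇒ P ∝ T: V₂ = V₁; T₂ = T₁·(P₂/P₁) = 411.7 K.

T₂ ≈ 412 K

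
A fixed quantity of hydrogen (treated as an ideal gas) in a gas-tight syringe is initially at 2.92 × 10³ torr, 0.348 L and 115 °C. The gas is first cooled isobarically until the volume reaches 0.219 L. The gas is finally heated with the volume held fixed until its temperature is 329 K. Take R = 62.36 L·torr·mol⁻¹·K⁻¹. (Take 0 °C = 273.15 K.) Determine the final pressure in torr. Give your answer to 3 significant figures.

Convert: T₁ = 388.1 K.
Isobaric, so V/T is constant: P₂ = P₁; T₂ = T₁·(V₂/V₁) = 244.3 K.
Isochoric, so P/T is constant: V₃ = V₂; P₃ = P₂·(T₃/T₂) = 3933 torr.

P₃ ≈ 3.93e+03 torr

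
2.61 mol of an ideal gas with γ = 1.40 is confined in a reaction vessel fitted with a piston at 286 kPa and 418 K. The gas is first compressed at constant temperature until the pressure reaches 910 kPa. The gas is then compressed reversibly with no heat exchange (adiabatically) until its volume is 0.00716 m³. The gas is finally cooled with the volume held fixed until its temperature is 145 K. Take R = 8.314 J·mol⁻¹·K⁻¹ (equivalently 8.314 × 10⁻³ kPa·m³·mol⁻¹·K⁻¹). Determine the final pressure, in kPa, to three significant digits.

P₄ ≈ 439 kPa

From PV = nRT: V₁ = nRT₁/P₁ = 0.03171 m³.
T constant ⇒ Boyle's law P V = const: T₂ = T₁; V₂ = V₁·(P₁/P₂) = 0.009967 m³.
Reversible adiabatic, γ = 1.40: T₃ = T₂·(V₂/V₃)^(γ−1) = 477.1 K; P₃ = P₂·(V₂/V₃)^γ = 1446 kPa.
Isochoric, so P/T is constant: V₄ = V₃; P₄ = P₃·(T₄/T₃) = 439.4 kPa.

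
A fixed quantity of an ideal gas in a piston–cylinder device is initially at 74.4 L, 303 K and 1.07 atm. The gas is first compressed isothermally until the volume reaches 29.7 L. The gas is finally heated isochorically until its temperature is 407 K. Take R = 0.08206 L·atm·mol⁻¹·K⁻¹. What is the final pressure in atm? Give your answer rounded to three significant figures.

T constant ⇒ Boyle's law P V = const: T₂ = T₁; P₂ = P₁·(V₁/V₂) = 2.680 atm.
V constant ⇒ P ∝ T: V₃ = V₂; P₃ = P₂·(T₃/T₂) = 3.600 atm.

P₃ ≈ 3.60 atm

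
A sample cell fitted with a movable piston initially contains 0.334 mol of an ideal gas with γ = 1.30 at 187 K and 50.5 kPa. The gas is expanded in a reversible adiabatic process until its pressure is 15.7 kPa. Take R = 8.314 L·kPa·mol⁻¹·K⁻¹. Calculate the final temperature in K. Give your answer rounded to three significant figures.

T₂ ≈ 143 K

From PV = nRT: V₁ = nRT₁/P₁ = 10.28 L.
Reversible adiabatic, γ = 1.30: T₂ = T₁·(P₂/P₁)^((γ−1)/γ) = 142.8 K; V₂ = V₁·(P₁/P₂)^(1/γ) = 25.26 L.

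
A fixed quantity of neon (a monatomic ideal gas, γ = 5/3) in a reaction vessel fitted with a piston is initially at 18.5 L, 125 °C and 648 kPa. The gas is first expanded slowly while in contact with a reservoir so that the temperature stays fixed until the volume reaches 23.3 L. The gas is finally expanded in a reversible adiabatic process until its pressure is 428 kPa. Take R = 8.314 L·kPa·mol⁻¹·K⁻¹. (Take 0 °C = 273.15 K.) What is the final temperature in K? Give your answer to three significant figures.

T₃ ≈ 370 K

Convert: T₁ = 398.1 K.
T constant ⇒ Boyle's law P V = const: T₂ = T₁; P₂ = P₁·(V₁/V₂) = 514.5 kPa.
Adiabatic (γ = 5/3), T V^(γ−1) and P V^γ constant: T₃ = T₂·(P₃/P₂)^((γ−1)/γ) = 369.9 K; V₃ = V₂·(P₂/P₃)^(1/γ) = 26.02 L.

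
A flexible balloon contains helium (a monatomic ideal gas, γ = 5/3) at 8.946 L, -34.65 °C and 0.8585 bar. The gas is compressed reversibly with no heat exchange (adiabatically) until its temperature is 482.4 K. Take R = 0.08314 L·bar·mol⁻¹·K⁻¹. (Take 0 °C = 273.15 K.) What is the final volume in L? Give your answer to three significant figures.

V₂ ≈ 3.11 L

Convert: T₁ = 238.5 K.
Reversible adiabatic, γ = 5/3: P₂ = P₁·(T₂/T₁)^(γ/(γ−1)) = 4.995 bar; V₂ = V₁·(T₁/T₂)^(1/(γ−1)) = 3.110 L.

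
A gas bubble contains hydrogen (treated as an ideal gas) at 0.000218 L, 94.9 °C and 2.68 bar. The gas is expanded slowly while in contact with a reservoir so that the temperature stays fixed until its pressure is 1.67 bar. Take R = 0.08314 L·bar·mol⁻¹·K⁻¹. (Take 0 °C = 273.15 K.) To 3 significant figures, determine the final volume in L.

Convert: T₁ = 368.0 K.
T constant ⇒ Boyle's law P V = const: T₂ = T₁; V₂ = V₁·(P₁/P₂) = 0.0003498 L.

V₂ ≈ 0.000350 L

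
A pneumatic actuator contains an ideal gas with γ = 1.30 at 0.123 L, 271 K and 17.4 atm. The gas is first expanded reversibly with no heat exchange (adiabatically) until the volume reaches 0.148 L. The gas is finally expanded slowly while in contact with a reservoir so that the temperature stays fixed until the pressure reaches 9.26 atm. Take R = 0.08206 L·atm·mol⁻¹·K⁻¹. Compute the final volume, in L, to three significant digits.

Adiabatic (γ = 1.30), T V^(γ−1) and P V^γ constant: T₂ = T₁·(V₁/V₂)^(γ−1) = 256.4 K; P₂ = P₁·(V₁/V₂)^γ = 13.68 atm.
Isothermal, so P V is constant: T₃ = T₂; V₃ = V₂·(P₂/P₃) = 0.2186 L.

V₃ ≈ 0.219 L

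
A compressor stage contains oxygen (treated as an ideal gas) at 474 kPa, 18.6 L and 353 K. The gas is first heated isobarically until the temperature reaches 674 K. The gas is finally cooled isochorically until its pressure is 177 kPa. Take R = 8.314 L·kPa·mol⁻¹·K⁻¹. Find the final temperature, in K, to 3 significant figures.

Isobaric, so V/T is constant: P₂ = P₁; V₂ = V₁·(T₂/T₁) = 35.51 L.
Isochoric, so P/T is constant: V₃ = V₂; T₃ = T₂·(P₃/P₂) = 251.7 K.

T₃ ≈ 252 K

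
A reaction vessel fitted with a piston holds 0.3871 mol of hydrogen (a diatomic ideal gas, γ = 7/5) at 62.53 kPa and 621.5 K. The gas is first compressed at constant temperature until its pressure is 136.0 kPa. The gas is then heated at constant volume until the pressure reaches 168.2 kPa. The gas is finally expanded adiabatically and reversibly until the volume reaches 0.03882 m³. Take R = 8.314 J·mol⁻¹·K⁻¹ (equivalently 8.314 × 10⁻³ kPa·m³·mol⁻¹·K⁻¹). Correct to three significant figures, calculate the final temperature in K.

From PV = nRT: V₁ = nRT₁/P₁ = 0.03199 m³.
Isothermal, so P V is constant: T₂ = T₁; V₂ = V₁·(P₁/P₂) = 0.01471 m³.
Isochoric, so P/T is constant: V₃ = V₂; T₃ = T₂·(P₃/P₂) = 768.6 K.
Adiabatic (γ = 7/5), T V^(γ−1) and P V^γ constant: T₄ = T₃·(V₃/V₄)^(γ−1) = 521.3 K; P₄ = P₃·(V₃/V₄)^γ = 43.22 kPa.

T₄ ≈ 521 K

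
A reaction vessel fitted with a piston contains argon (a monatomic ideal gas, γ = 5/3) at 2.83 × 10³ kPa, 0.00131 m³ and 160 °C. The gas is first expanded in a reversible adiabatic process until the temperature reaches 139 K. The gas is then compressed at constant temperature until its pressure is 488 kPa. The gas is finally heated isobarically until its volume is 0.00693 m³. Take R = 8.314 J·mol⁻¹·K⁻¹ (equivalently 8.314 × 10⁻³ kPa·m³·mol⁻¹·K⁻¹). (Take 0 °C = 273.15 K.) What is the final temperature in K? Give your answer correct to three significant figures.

T₄ ≈ 395 K

Convert: T₁ = 433.1 K.
Adiabatic (γ = 5/3), T V^(γ−1) and P V^γ constant: P₂ = P₁·(T₂/T₁)^(γ/(γ−1)) = 165.1 kPa; V₂ = V₁·(T₁/T₂)^(1/(γ−1)) = 0.007206 m³.
Isothermal, so P V is constant: T₃ = T₂; V₃ = V₂·(P₂/P₃) = 0.002438 m³.
P constant ⇒ V ∝ T: P₄ = P₃; T₄ = T₃·(V₄/V₃) = 395.1 K.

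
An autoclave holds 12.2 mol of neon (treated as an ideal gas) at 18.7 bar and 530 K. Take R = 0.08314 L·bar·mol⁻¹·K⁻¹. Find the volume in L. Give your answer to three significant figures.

PV = nRT ⇒ V = nRT/P = (12.2 × 0.08314 × 530) / 18.7

V ≈ 28.7 L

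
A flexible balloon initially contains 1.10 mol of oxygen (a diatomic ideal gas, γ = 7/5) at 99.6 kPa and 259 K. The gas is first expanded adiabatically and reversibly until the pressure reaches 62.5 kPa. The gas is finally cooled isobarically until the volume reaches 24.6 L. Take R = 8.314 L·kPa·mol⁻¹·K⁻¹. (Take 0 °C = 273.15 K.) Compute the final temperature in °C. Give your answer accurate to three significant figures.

From PV = nRT: V₁ = nRT₁/P₁ = 23.78 L.
Reversible adiabatic, γ = 7/5: T₂ = T₁·(P₂/P₁)^((γ−1)/γ) = 226.7 K; V₂ = V₁·(P₁/P₂)^(1/γ) = 33.17 L.
Isobaric, so V/T is constant: P₃ = P₂; T₃ = T₂·(V₃/V₂) = 168.1 K.

T₃ ≈ -105 °C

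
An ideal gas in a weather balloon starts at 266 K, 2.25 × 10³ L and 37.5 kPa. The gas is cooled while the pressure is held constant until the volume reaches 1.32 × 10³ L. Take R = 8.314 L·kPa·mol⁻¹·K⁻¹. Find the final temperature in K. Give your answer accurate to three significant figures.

T₂ ≈ 156 K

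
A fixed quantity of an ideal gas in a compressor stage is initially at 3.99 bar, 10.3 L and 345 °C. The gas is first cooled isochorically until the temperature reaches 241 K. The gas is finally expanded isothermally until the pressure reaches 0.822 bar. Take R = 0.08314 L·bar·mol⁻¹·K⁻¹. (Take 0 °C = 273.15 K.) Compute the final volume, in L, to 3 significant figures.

V₃ ≈ 19.5 L

Convert: T₁ = 618.1 K.
V constant ⇒ P ∝ T: V₂ = V₁; P₂ = P₁·(T₂/T₁) = 1.556 bar.
Isothermal, so P V is constant: T₃ = T₂; V₃ = V₂·(P₂/P₃) = 19.49 L.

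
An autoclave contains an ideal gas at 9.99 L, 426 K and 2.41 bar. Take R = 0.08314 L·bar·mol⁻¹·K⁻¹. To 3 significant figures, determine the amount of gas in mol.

n ≈ 0.680 mol

PV = nRT ⇒ n = PV/(RT) = (2.41 × 9.99) / (0.08314 × 426)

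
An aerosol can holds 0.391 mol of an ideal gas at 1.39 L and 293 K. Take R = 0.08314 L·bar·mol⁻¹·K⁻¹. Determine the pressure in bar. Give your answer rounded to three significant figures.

P ≈ 6.85 bar

PV = nRT ⇒ P = nRT/V = (0.391 × 0.08314 × 293) / 1.39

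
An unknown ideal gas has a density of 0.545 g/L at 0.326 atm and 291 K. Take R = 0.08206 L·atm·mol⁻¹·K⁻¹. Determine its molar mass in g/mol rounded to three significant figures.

M ≈ 39.9 g/mol

ρ = PM/(RT) ⇒ M = ρRT/P = (0.545 × 0.08206 × 291.0) / 0.326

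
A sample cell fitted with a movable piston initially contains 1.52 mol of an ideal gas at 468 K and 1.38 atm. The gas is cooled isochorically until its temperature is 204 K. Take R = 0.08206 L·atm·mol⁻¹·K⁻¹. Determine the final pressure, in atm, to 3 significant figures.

P₂ ≈ 0.602 atm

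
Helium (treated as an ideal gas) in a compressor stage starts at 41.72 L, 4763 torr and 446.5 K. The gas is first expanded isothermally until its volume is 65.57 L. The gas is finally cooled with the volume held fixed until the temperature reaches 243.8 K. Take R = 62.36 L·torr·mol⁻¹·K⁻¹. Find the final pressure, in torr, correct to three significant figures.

T constant ⇒ Boyle's law P V = const: T₂ = T₁; P₂ = P₁·(V₁/V₂) = 3031 torr.
Isochoric, so P/T is constant: V₃ = V₂; P₃ = P₂·(T₃/T₂) = 1655 torr.

P₃ ≈ 1.65e+03 torr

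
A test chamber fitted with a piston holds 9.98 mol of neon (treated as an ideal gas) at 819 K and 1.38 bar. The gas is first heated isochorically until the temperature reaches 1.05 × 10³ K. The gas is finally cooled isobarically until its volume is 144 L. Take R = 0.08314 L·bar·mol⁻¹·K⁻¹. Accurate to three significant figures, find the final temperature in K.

From PV = nRT: V₁ = nRT₁/P₁ = 492.4 L.
V constant ⇒ P ∝ T: V₂ = V₁; P₂ = P₁·(T₂/T₁) = 1.769 bar.
Isobaric, so V/T is constant: P₃ = P₂; T₃ = T₂·(V₃/V₂) = 307.0 K.

T₃ ≈ 307 K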